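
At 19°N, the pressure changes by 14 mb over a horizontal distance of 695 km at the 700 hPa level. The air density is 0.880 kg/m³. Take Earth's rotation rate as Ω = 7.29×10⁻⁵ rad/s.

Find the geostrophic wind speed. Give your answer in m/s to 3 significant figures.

48.2 m/s

Coriolis parameter at 19°N:
f = 2Ω sin φ = 2 × 7.29×10⁻⁵ × sin 19° = 4.75×10⁻⁵ s⁻¹
Pressure gradient: |∂P/∂n| = 1400 Pa / 695000 m = 2.01×10⁻³ Pa/m
Geostrophic balance (pressure-gradient force = Coriolis force):
V_g = (1/(fρ)) |∂P/∂n| = 2.01×10⁻³ / (4.75×10⁻⁵ × 0.880) = 48.2 m/s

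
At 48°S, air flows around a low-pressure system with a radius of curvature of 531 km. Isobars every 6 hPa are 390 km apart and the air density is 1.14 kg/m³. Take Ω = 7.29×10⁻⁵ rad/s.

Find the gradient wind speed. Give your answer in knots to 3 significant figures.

20.5 knots

Coriolis parameter at 48°S:
f = 2Ω sin φ = 2 × 7.29×10⁻⁵ × sin 48° = 1.08×10⁻⁴ s⁻¹
Pressure gradient: |∂P/∂n| = 600 Pa / 390000 m = 1.54×10⁻³ Pa/m
Geostrophic speed: V_g = |∂P/∂n|/(fρ) = 1.54×10⁻³/(1.08×10⁻⁴ × 1.14) = 12.5 m/s
Around a low, centrifugal force acts outward with Coriolis, so pressure-gradient force balances both:
(1/ρ)|∂P/∂n| = fV + V²/R  →  V² + fR·V − fR·V_g = 0
With fR = 1.08×10⁻⁴ × 531×10³ m = 57.5 m/s:
V = [−fR + √((fR)² + 4 fR V_g)]/2 = [−57.5 + √(57.5² + 4×57.5×12.5)]/2 = 10.5 m/s
Subgeostrophic (V < V_g = 12.5 m/s), as expected around a low.
Converting: 10.5 m/s × 1.944 = 20.5 knots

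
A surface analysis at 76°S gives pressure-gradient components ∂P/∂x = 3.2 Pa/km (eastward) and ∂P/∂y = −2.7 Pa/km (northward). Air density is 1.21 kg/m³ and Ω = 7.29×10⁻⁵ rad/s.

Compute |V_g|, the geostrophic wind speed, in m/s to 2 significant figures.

Coriolis parameter at 76°S:
f = 2Ω sin φ = 2 × 7.29×10⁻⁵ × sin 76° = 1.41×10⁻⁴ s⁻¹
In the Southern Hemisphere f is negative: f = −1.41×10⁻⁴ s⁻¹.
Component geostrophic relations (x east, y north):
u_g = −(1/(fρ)) ∂P/∂y,  v_g = (1/(fρ)) ∂P/∂x
u_g = −(−2.7×10⁻³)/(−1.41×10⁻⁴ × 1.21) = −15.8 m/s;  v_g = (3.2×10⁻³)/(−1.41×10⁻⁴ × 1.21) = −18.7 m/s
|V_g| = √(u_g² + v_g²) = 24.5 m/s

24 m/s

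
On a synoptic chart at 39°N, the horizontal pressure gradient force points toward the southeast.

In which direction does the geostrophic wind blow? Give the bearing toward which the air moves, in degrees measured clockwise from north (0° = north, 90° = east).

225°

The pressure-gradient force points toward the southeast (bearing 135°).
Geostrophic balance: in the Northern Hemisphere the Coriolis force deflects motion to the right, so the geostrophic wind blows 90° to the right of the pressure-gradient force (low pressure on the left).
Rotating 135° by 90° clockwise gives 225° — the wind blows toward the southwest.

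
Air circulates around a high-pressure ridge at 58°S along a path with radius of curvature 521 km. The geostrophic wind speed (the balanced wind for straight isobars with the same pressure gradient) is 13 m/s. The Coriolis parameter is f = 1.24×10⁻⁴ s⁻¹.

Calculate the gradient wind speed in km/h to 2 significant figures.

Around a high, pressure-gradient force acts outward with centrifugal, so Coriolis balances both:
fV = (1/ρ)|∂P/∂n| + V²/R  →  V² − fR·V + fR·V_g = 0
With fR = 1.24×10⁻⁴ × 521×10³ m = 64.6 m/s:
V = [fR − √((fR)² − 4 fR V_g)]/2 = [64.6 − √(64.6² − 4×64.6×13)]/2 = 18 m/s
Supergeostrophic (V > V_g = 13 m/s), as expected around a high.
Converting: 18 m/s × 3.6 = 65 km/h

65 km/h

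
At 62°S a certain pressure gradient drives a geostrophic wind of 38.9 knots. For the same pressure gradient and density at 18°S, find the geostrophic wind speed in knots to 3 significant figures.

111 knots

With the same pressure gradient and density, V_g ∝ 1/f ∝ 1/sin φ.
V₂ = V₁ · sin φ₁ / sin φ₂ = 38.9 × sin 62° / sin 18°
V₂ = 38.9 × 0.8829/0.3090 = 111 knots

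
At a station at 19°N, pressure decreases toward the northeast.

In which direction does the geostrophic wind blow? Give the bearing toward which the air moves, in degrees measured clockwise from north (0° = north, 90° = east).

135°

The pressure-gradient force points toward the northeast (bearing 045°).
Geostrophic balance: in the Northern Hemisphere the Coriolis force deflects motion to the right, so the geostrophic wind blows 90° to the right of the pressure-gradient force (low pressure on the left).
Rotating 045° by 90° clockwise gives 135° — the wind blows toward the southeast.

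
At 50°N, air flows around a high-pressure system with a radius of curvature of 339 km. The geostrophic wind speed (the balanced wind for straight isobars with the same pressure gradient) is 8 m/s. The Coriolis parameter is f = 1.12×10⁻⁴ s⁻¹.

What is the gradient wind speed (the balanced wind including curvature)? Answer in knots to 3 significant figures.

22.3 knots

Around a high, pressure-gradient force acts outward with centrifugal, so Coriolis balances both:
fV = (1/ρ)|∂P/∂n| + V²/R  →  V² − fR·V + fR·V_g = 0
With fR = 1.12×10⁻⁴ × 339×10³ m = 38.0 m/s:
V = [fR − √((fR)² − 4 fR V_g)]/2 = [38.0 − √(38.0² − 4×38.0×8)]/2 = 11.5 m/s
Supergeostrophic (V > V_g = 8 m/s), as expected around a high.
Converting: 11.5 m/s × 1.944 = 22.3 knots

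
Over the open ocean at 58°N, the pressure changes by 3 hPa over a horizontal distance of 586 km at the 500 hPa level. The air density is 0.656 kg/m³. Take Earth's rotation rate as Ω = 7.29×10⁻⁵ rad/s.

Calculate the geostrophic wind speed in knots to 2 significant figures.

12 knots

Coriolis parameter at 58°N:
f = 2Ω sin φ = 2 × 7.29×10⁻⁵ × sin 58° = 1.24×10⁻⁴ s⁻¹
Pressure gradient: |∂P/∂n| = 300 Pa / 586000 m = 5.12×10⁻⁴ Pa/m
Geostrophic balance (pressure-gradient force = Coriolis force):
V_g = (1/(fρ)) |∂P/∂n| = 5.12×10⁻⁴ / (1.24×10⁻⁴ × 0.656) = 6.31 m/s
Converting: 6.31 m/s × 1.944 = 12 knots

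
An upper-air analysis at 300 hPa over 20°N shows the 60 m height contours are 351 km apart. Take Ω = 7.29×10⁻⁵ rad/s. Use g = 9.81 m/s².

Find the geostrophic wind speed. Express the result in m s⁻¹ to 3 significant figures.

Coriolis parameter at 20°N:
f = 2Ω sin φ = 2 × 7.29×10⁻⁵ × sin 20° = 4.99×10⁻⁵ s⁻¹
Height gradient: |∂Z/∂n| = 60 m / 351000 m = 1.71×10⁻⁴
On a pressure surface, geostrophic balance gives V_g = (g/f)|∂Z/∂n|:
V_g = 9.81 × 1.71×10⁻⁴ / 4.99×10⁻⁵ = 33.6 m/s

33.6 m s⁻¹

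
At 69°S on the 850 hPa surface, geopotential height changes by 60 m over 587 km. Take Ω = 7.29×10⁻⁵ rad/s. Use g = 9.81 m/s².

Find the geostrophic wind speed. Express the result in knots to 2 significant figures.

Coriolis parameter at 69°S:
f = 2Ω sin φ = 2 × 7.29×10⁻⁵ × sin 69° = 1.36×10⁻⁴ s⁻¹
Height gradient: |∂Z/∂n| = 60 m / 587000 m = 1.02×10⁻⁴
On a pressure surface, geostrophic balance gives V_g = (g/f)|∂Z/∂n|:
V_g = 9.81 × 1.02×10⁻⁴ / 1.36×10⁻⁴ = 7.37 m/s
Converting: 7.37 m/s × 1.944 = 14 knots

14 knots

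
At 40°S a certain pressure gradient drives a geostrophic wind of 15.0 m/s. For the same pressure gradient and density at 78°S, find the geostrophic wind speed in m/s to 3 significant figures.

With the same pressure gradient and density, V_g ∝ 1/f ∝ 1/sin φ.
V₂ = V₁ · sin φ₁ / sin φ₂ = 15.0 × sin 40° / sin 78°
V₂ = 15.0 × 0.6428/0.9781 = 9.86 m/s

9.86 m/s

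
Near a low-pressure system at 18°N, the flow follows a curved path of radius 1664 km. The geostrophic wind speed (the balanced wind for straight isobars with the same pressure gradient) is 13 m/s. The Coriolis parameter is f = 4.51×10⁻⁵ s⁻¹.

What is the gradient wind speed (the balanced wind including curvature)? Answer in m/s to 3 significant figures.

11.3 m/s

Around a low, centrifugal force acts outward with Coriolis, so pressure-gradient force balances both:
(1/ρ)|∂P/∂n| = fV + V²/R  →  V² + fR·V − fR·V_g = 0
With fR = 4.51×10⁻⁵ × 1664×10³ m = 75.0 m/s:
V = [−fR + √((fR)² + 4 fR V_g)]/2 = [−75.0 + √(75.0² + 4×75.0×13)]/2 = 11.3 m/s
Subgeostrophic (V < V_g = 13 m/s), as expected around a low.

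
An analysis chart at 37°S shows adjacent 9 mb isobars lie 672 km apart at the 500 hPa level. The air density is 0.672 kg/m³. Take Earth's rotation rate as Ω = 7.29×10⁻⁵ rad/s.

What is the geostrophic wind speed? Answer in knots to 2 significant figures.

Coriolis parameter at 37°S:
f = 2Ω sin φ = 2 × 7.29×10⁻⁵ × sin 37° = 8.77×10⁻⁵ s⁻¹
Pressure gradient: |∂P/∂n| = 900 Pa / 672000 m = 1.34×10⁻³ Pa/m
Geostrophic balance (pressure-gradient force = Coriolis force):
V_g = (1/(fρ)) |∂P/∂n| = 1.34×10⁻³ / (8.77×10⁻⁵ × 0.672) = 22.7 m/s
Converting: 22.7 m/s × 1.944 = 44 knots

44 knots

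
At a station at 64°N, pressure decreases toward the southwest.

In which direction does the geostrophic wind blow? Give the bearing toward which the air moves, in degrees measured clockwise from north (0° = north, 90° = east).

The pressure-gradient force points toward the southwest (bearing 225°).
Geostrophic balance: in the Northern Hemisphere the Coriolis force deflects motion to the right, so the geostrophic wind blows 90° to the right of the pressure-gradient force (low pressure on the left).
Rotating 225° by 90° clockwise gives 315° — the wind blows toward the northwest.

315°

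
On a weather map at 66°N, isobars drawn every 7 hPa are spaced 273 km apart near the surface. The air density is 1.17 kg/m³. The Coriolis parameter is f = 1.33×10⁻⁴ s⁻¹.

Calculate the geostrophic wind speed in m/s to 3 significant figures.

Pressure gradient: |∂P/∂n| = 700 Pa / 273000 m = 2.56×10⁻³ Pa/m
Geostrophic balance (pressure-gradient force = Coriolis force):
V_g = (1/(fρ)) |∂P/∂n| = 2.56×10⁻³ / (1.33×10⁻⁴ × 1.17) = 16.5 m/s

16.5 m/s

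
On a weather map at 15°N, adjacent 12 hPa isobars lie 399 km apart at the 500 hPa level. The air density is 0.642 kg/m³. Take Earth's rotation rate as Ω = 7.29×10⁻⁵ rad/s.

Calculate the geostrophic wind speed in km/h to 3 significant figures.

447 km/h

Coriolis parameter at 15°N:
f = 2Ω sin φ = 2 × 7.29×10⁻⁵ × sin 15° = 3.77×10⁻⁵ s⁻¹
Pressure gradient: |∂P/∂n| = 1200 Pa / 399000 m = 3.01×10⁻³ Pa/m
Geostrophic balance (pressure-gradient force = Coriolis force):
V_g = (1/(fρ)) |∂P/∂n| = 3.01×10⁻³ / (3.77×10⁻⁵ × 0.642) = 124 m/s
Converting: 124 m/s × 3.6 = 447 km/h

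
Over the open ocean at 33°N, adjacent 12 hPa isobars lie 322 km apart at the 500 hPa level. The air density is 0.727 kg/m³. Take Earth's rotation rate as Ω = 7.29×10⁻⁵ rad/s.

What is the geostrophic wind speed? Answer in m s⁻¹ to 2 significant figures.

Coriolis parameter at 33°N:
f = 2Ω sin φ = 2 × 7.29×10⁻⁵ × sin 33° = 7.94×10⁻⁵ s⁻¹
Pressure gradient: |∂P/∂n| = 1200 Pa / 322000 m = 3.73×10⁻³ Pa/m
Geostrophic balance (pressure-gradient force = Coriolis force):
V_g = (1/(fρ)) |∂P/∂n| = 3.73×10⁻³ / (7.94×10⁻⁵ × 0.727) = 64.6 m/s

65 m s⁻¹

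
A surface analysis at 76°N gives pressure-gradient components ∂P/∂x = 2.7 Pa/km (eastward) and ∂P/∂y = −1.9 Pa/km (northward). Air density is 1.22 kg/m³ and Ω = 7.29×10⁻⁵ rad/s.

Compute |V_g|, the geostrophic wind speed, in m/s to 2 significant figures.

19 m/s

Coriolis parameter at 76°N:
f = 2Ω sin φ = 2 × 7.29×10⁻⁵ × sin 76° = 1.41×10⁻⁴ s⁻¹
Component geostrophic relations (x east, y north):
u_g = −(1/(fρ)) ∂P/∂y,  v_g = (1/(fρ)) ∂P/∂x
u_g = −(−1.9×10⁻³)/(1.41×10⁻⁴ × 1.22) = 11.0 m/s;  v_g = (2.7×10⁻³)/(1.41×10⁻⁴ × 1.22) = 15.6 m/s
|V_g| = √(u_g² + v_g²) = 19.1 m/s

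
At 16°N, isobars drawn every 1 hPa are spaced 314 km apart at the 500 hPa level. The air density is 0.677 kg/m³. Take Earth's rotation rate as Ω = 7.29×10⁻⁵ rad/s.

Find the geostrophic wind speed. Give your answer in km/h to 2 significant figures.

Coriolis parameter at 16°N:
f = 2Ω sin φ = 2 × 7.29×10⁻⁵ × sin 16° = 4.02×10⁻⁵ s⁻¹
Pressure gradient: |∂P/∂n| = 100 Pa / 314000 m = 3.18×10⁻⁴ Pa/m
Geostrophic balance (pressure-gradient force = Coriolis force):
V_g = (1/(fρ)) |∂P/∂n| = 3.18×10⁻⁴ / (4.02×10⁻⁵ × 0.677) = 11.7 m/s
Converting: 11.7 m/s × 3.6 = 42 km/h

42 km/h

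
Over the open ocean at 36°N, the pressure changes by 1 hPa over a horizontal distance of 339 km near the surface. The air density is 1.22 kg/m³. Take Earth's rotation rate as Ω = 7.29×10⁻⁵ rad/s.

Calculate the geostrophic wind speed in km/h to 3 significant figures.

Coriolis parameter at 36°N:
f = 2Ω sin φ = 2 × 7.29×10⁻⁵ × sin 36° = 8.57×10⁻⁵ s⁻¹
Pressure gradient: |∂P/∂n| = 100 Pa / 339000 m = 2.95×10⁻⁴ Pa/m
Geostrophic balance (pressure-gradient force = Coriolis force):
V_g = (1/(fρ)) |∂P/∂n| = 2.95×10⁻⁴ / (8.57×10⁻⁵ × 1.22) = 2.82 m/s
Converting: 2.82 m/s × 3.6 = 10.2 km/h

10.2 km/h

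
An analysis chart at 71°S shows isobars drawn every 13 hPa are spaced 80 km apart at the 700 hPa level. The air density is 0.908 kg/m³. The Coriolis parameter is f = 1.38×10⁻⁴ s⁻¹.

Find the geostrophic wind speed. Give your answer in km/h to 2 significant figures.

Pressure gradient: |∂P/∂n| = 1300 Pa / 80000 m = 1.62×10⁻² Pa/m
Geostrophic balance (pressure-gradient force = Coriolis force):
V_g = (1/(fρ)) |∂P/∂n| = 1.62×10⁻² / (1.38×10⁻⁴ × 0.908) = 130 m/s
Converting: 130 m/s × 3.6 = 470 km/h

470 km/h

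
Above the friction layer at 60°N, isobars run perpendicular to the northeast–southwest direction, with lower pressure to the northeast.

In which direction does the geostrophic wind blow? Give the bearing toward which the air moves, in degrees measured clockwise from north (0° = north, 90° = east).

135°

The pressure-gradient force points toward the northeast (bearing 045°).
Geostrophic balance: in the Northern Hemisphere the Coriolis force deflects motion to the right, so the geostrophic wind blows 90° to the right of the pressure-gradient force (low pressure on the left).
Rotating 045° by 90° clockwise gives 135° — the wind blows toward the southeast.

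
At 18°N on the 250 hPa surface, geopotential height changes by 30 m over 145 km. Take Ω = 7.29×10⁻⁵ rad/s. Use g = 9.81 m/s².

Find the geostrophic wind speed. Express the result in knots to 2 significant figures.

88 knots

Coriolis parameter at 18°N:
f = 2Ω sin φ = 2 × 7.29×10⁻⁵ × sin 18° = 4.51×10⁻⁵ s⁻¹
Height gradient: |∂Z/∂n| = 30 m / 145000 m = 2.07×10⁻⁴
On a pressure surface, geostrophic balance gives V_g = (g/f)|∂Z/∂n|:
V_g = 9.81 × 2.07×10⁻⁴ / 4.51×10⁻⁵ = 45.0 m/s
Converting: 45.0 m/s × 1.944 = 88 knots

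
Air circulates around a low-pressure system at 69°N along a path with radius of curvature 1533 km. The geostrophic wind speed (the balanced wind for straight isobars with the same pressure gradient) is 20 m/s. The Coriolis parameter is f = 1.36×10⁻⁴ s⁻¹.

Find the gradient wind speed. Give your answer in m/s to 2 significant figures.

18 m/s

Around a low, centrifugal force acts outward with Coriolis, so pressure-gradient force balances both:
(1/ρ)|∂P/∂n| = fV + V²/R  →  V² + fR·V − fR·V_g = 0
With fR = 1.36×10⁻⁴ × 1533×10³ m = 208 m/s:
V = [−fR + √((fR)² + 4 fR V_g)]/2 = [−208 + √(208² + 4×208×20)]/2 = 18.4 m/s
Subgeostrophic (V < V_g = 20 m/s), as expected around a low.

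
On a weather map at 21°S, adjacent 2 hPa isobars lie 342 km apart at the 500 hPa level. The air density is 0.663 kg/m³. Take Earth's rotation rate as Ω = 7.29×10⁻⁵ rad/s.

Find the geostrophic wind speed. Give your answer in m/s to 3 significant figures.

Coriolis parameter at 21°S:
f = 2Ω sin φ = 2 × 7.29×10⁻⁵ × sin 21° = 5.23×10⁻⁵ s⁻¹
Pressure gradient: |∂P/∂n| = 200 Pa / 342000 m = 5.85×10⁻⁴ Pa/m
Geostrophic balance (pressure-gradient force = Coriolis force):
V_g = (1/(fρ)) |∂P/∂n| = 5.85×10⁻⁴ / (5.23×10⁻⁵ × 0.663) = 16.9 m/s

16.9 m/s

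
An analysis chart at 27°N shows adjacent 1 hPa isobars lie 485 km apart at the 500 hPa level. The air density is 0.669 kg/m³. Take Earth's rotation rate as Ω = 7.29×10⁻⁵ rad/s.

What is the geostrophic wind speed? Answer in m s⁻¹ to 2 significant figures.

Coriolis parameter at 27°N:
f = 2Ω sin φ = 2 × 7.29×10⁻⁵ × sin 27° = 6.62×10⁻⁵ s⁻¹
Pressure gradient: |∂P/∂n| = 100 Pa / 485000 m = 2.06×10⁻⁴ Pa/m
Geostrophic balance (pressure-gradient force = Coriolis force):
V_g = (1/(fρ)) |∂P/∂n| = 2.06×10⁻⁴ / (6.62×10⁻⁵ × 0.669) = 4.66 m/s

4.7 m s⁻¹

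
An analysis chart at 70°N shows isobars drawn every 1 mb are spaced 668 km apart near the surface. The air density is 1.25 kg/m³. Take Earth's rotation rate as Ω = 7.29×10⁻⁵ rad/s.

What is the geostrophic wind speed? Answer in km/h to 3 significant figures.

3.15 km/h

Coriolis parameter at 70°N:
f = 2Ω sin φ = 2 × 7.29×10⁻⁵ × sin 70° = 1.37×10⁻⁴ s⁻¹
Pressure gradient: |∂P/∂n| = 100 Pa / 668000 m = 1.50×10⁻⁴ Pa/m
Geostrophic balance (pressure-gradient force = Coriolis force):
V_g = (1/(fρ)) |∂P/∂n| = 1.50×10⁻⁴ / (1.37×10⁻⁴ × 1.25) = 0.874 m/s
Converting: 0.874 m/s × 3.6 = 3.15 km/h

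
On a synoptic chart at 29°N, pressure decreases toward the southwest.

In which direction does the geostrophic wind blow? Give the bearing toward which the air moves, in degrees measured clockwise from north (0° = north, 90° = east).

315°

The pressure-gradient force points toward the southwest (bearing 225°).
Geostrophic balance: in the Northern Hemisphere the Coriolis force deflects motion to the right, so the geostrophic wind blows 90° to the right of the pressure-gradient force (low pressure on the left).
Rotating 225° by 90° clockwise gives 315° — the wind blows toward the northwest.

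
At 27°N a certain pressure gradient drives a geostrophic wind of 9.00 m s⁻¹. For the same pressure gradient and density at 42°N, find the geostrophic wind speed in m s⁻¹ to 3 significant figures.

With the same pressure gradient and density, V_g ∝ 1/f ∝ 1/sin φ.
V₂ = V₁ · sin φ₁ / sin φ₂ = 9.00 × sin 27° / sin 42°
V₂ = 9.00 × 0.4540/0.6691 = 6.11 m s⁻¹

6.11 m s⁻¹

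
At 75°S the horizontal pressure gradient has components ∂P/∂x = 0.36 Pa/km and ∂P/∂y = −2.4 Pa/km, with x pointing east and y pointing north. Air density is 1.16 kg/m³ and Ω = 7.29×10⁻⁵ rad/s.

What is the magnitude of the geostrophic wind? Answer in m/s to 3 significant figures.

Coriolis parameter at 75°S:
f = 2Ω sin φ = 2 × 7.29×10⁻⁵ × sin 75° = 1.41×10⁻⁴ s⁻¹
In the Southern Hemisphere f is negative: f = −1.41×10⁻⁴ s⁻¹.
Component geostrophic relations (x east, y north):
u_g = −(1/(fρ)) ∂P/∂y,  v_g = (1/(fρ)) ∂P/∂x
u_g = −(−2.4×10⁻³)/(−1.41×10⁻⁴ × 1.16) = −14.7 m/s;  v_g = (0.36×10⁻³)/(−1.41×10⁻⁴ × 1.16) = −2.20 m/s
|V_g| = √(u_g² + v_g²) = 14.9 m/s

14.9 m/s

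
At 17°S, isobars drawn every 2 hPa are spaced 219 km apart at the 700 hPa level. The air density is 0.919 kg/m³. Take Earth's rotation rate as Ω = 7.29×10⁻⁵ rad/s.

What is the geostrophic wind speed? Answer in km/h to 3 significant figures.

Coriolis parameter at 17°S:
f = 2Ω sin φ = 2 × 7.29×10⁻⁵ × sin 17° = 4.26×10⁻⁵ s⁻¹
Pressure gradient: |∂P/∂n| = 200 Pa / 219000 m = 9.13×10⁻⁴ Pa/m
Geostrophic balance (pressure-gradient force = Coriolis force):
V_g = (1/(fρ)) |∂P/∂n| = 9.13×10⁻⁴ / (4.26×10⁻⁵ × 0.919) = 23.3 m/s
Converting: 23.3 m/s × 3.6 = 83.9 km/h

83.9 km/h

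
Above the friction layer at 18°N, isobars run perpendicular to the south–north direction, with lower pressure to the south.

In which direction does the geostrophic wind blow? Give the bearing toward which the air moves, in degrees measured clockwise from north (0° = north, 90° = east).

The pressure-gradient force points toward the south (bearing 180°).
Geostrophic balance: in the Northern Hemisphere the Coriolis force deflects motion to the right, so the geostrophic wind blows 90° to the right of the pressure-gradient force (low pressure on the left).
Rotating 180° by 90° clockwise gives 270° — the wind blows toward the west.

270°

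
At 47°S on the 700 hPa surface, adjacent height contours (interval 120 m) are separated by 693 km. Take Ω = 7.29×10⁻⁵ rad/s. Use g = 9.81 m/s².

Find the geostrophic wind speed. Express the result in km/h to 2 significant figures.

57 km/h

Coriolis parameter at 47°S:
f = 2Ω sin φ = 2 × 7.29×10⁻⁵ × sin 47° = 1.07×10⁻⁴ s⁻¹
Height gradient: |∂Z/∂n| = 120 m / 693000 m = 1.73×10⁻⁴
On a pressure surface, geostrophic balance gives V_g = (g/f)|∂Z/∂n|:
V_g = 9.81 × 1.73×10⁻⁴ / 1.07×10⁻⁴ = 15.9 m/s
Converting: 15.9 m/s × 3.6 = 57 km/h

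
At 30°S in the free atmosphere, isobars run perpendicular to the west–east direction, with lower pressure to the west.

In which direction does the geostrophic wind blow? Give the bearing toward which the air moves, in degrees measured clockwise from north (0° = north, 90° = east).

180°

The pressure-gradient force points toward the west (bearing 270°).
Geostrophic balance: in the Southern Hemisphere the Coriolis force deflects motion to the left, so the geostrophic wind blows 90° to the left of the pressure-gradient force (low pressure on the right).
Rotating 270° by 90° counterclockwise gives 180° — the wind blows toward the south.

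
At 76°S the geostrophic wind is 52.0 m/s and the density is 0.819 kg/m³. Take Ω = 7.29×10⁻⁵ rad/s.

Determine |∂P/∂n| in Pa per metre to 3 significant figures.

6.02×10⁻³ Pa/m

Coriolis parameter at 76°S:
f = 2Ω sin φ = 2 × 7.29×10⁻⁵ × sin 76° = 1.41×10⁻⁴ s⁻¹
Geostrophic balance rearranged: |∂P/∂n| = f ρ V_g
|∂P/∂n| = 1.41×10⁻⁴ × 0.819 × 52.0 = 6.02×10⁻³ Pa/m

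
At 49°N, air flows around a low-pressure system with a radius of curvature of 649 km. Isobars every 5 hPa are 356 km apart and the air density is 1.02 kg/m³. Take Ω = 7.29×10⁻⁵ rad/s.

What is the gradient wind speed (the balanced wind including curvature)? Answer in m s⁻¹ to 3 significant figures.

Coriolis parameter at 49°N:
f = 2Ω sin φ = 2 × 7.29×10⁻⁵ × sin 49° = 1.10×10⁻⁴ s⁻¹
Pressure gradient: |∂P/∂n| = 500 Pa / 356000 m = 1.40×10⁻³ Pa/m
Geostrophic speed: V_g = |∂P/∂n|/(fρ) = 1.40×10⁻³/(1.10×10⁻⁴ × 1.02) = 12.5 m/s
Around a low, centrifugal force acts outward with Coriolis, so pressure-gradient force balances both:
(1/ρ)|∂P/∂n| = fV + V²/R  →  V² + fR·V − fR·V_g = 0
With fR = 1.10×10⁻⁴ × 649×10³ m = 71.4 m/s:
V = [−fR + √((fR)² + 4 fR V_g)]/2 = [−71.4 + √(71.4² + 4×71.4×12.5)]/2 = 10.9 m/s
Subgeostrophic (V < V_g = 12.5 m/s), as expected around a low.

10.9 m s⁻¹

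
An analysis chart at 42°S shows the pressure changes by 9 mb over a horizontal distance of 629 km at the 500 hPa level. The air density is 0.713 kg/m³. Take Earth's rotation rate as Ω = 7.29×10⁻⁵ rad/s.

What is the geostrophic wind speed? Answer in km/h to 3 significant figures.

74.1 km/h

Coriolis parameter at 42°S:
f = 2Ω sin φ = 2 × 7.29×10⁻⁵ × sin 42° = 9.76×10⁻⁵ s⁻¹
Pressure gradient: |∂P/∂n| = 900 Pa / 629000 m = 1.43×10⁻³ Pa/m
Geostrophic balance (pressure-gradient force = Coriolis force):
V_g = (1/(fρ)) |∂P/∂n| = 1.43×10⁻³ / (9.76×10⁻⁵ × 0.713) = 20.6 m/s
Converting: 20.6 m/s × 3.6 = 74.1 km/h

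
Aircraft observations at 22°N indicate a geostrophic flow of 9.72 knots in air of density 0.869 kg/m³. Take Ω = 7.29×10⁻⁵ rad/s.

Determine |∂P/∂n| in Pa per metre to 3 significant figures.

2.37×10⁻⁴ Pa/m

Coriolis parameter at 22°N:
f = 2Ω sin φ = 2 × 7.29×10⁻⁵ × sin 22° = 5.46×10⁻⁵ s⁻¹
Wind speed in SI: 9.72 knots = 5.00 m/s
Geostrophic balance rearranged: |∂P/∂n| = f ρ V_g
|∂P/∂n| = 5.46×10⁻⁵ × 0.869 × 5.00 = 2.37×10⁻⁴ Pa/m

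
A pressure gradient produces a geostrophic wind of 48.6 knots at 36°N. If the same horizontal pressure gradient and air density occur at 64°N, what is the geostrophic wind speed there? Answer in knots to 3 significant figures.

With the same pressure gradient and density, V_g ∝ 1/f ∝ 1/sin φ.
V₂ = V₁ · sin φ₁ / sin φ₂ = 48.6 × sin 36° / sin 64°
V₂ = 48.6 × 0.5878/0.8988 = 31.8 knots

31.8 knots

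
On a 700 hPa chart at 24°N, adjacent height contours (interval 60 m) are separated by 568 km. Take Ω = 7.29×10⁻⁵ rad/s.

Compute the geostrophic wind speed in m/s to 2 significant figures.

Coriolis parameter at 24°N:
f = 2Ω sin φ = 2 × 7.29×10⁻⁵ × sin 24° = 5.93×10⁻⁵ s⁻¹
Height gradient: |∂Z/∂n| = 60 m / 568000 m = 1.06×10⁻⁴
On a pressure surface, geostrophic balance gives V_g = (g/f)|∂Z/∂n|:
V_g = 9.81 × 1.06×10⁻⁴ / 5.93×10⁻⁵ = 17.5 m/s

17 m/s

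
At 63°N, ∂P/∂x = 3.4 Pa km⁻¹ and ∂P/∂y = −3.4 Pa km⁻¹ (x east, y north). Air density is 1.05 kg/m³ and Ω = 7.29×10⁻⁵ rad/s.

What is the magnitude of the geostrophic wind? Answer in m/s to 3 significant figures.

35.3 m/s

Coriolis parameter at 63°N:
f = 2Ω sin φ = 2 × 7.29×10⁻⁵ × sin 63° = 1.30×10⁻⁴ s⁻¹
Component geostrophic relations (x east, y north):
u_g = −(1/(fρ)) ∂P/∂y,  v_g = (1/(fρ)) ∂P/∂x
u_g = −(−3.4×10⁻³)/(1.30×10⁻⁴ × 1.05) = 24.9 m/s;  v_g = (3.4×10⁻³)/(1.30×10⁻⁴ × 1.05) = 24.9 m/s
|V_g| = √(u_g² + v_g²) = 35.3 m/s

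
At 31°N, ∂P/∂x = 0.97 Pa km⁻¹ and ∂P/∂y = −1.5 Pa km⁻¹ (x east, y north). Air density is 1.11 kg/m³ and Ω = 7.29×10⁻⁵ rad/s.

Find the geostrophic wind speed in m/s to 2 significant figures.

21 m/s

Coriolis parameter at 31°N:
f = 2Ω sin φ = 2 × 7.29×10⁻⁵ × sin 31° = 7.51×10⁻⁵ s⁻¹
Component geostrophic relations (x east, y north):
u_g = −(1/(fρ)) ∂P/∂y,  v_g = (1/(fρ)) ∂P/∂x
u_g = −(−1.5×10⁻³)/(7.51×10⁻⁵ × 1.11) = 18.0 m/s;  v_g = (0.97×10⁻³)/(7.51×10⁻⁵ × 1.11) = 11.6 m/s
|V_g| = √(u_g² + v_g²) = 21.4 m/s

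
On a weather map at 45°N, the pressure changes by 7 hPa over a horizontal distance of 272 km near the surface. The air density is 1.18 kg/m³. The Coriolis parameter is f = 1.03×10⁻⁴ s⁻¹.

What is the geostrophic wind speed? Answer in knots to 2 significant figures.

41 knots

Pressure gradient: |∂P/∂n| = 700 Pa / 272000 m = 2.57×10⁻³ Pa/m
Geostrophic balance (pressure-gradient force = Coriolis force):
V_g = (1/(fρ)) |∂P/∂n| = 2.57×10⁻³ / (1.03×10⁻⁴ × 1.18) = 21.2 m/s
Converting: 21.2 m/s × 1.944 = 41 knots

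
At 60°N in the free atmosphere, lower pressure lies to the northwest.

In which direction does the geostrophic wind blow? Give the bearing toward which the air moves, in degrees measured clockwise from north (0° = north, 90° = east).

The pressure-gradient force points toward the northwest (bearing 315°).
Geostrophic balance: in the Northern Hemisphere the Coriolis force deflects motion to the right, so the geostrophic wind blows 90° to the right of the pressure-gradient force (low pressure on the left).
Rotating 315° by 90° clockwise gives 045° — the wind blows toward the northeast.

045°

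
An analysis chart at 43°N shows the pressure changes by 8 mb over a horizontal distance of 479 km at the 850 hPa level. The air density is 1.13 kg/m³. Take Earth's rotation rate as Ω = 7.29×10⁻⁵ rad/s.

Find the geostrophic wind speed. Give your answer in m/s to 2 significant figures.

Coriolis parameter at 43°N:
f = 2Ω sin φ = 2 × 7.29×10⁻⁵ × sin 43° = 9.94×10⁻⁵ s⁻¹
Pressure gradient: |∂P/∂n| = 800 Pa / 479000 m = 1.67×10⁻³ Pa/m
Geostrophic balance (pressure-gradient force = Coriolis force):
V_g = (1/(fρ)) |∂P/∂n| = 1.67×10⁻³ / (9.94×10⁻⁵ × 1.13) = 14.9 m/s

15 m/s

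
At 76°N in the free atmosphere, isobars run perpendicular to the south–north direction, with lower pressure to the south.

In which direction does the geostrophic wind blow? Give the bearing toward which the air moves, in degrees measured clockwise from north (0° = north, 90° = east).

270°

The pressure-gradient force points toward the south (bearing 180°).
Geostrophic balance: in the Northern Hemisphere the Coriolis force deflects motion to the right, so the geostrophic wind blows 90° to the right of the pressure-gradient force (low pressure on the left).
Rotating 180° by 90° clockwise gives 270° — the wind blows toward the west.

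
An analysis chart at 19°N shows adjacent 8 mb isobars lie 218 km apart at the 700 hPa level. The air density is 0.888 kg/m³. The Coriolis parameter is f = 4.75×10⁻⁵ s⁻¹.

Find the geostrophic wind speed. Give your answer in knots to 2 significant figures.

170 knots

Pressure gradient: |∂P/∂n| = 800 Pa / 218000 m = 3.67×10⁻³ Pa/m
Geostrophic balance (pressure-gradient force = Coriolis force):
V_g = (1/(fρ)) |∂P/∂n| = 3.67×10⁻³ / (4.75×10⁻⁵ × 0.888) = 87.0 m/s
Converting: 87.0 m/s × 1.944 = 170 knots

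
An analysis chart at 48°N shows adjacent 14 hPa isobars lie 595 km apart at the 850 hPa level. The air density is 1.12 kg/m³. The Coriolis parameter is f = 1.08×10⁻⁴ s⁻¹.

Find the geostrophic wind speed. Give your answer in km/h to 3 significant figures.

Pressure gradient: |∂P/∂n| = 1400 Pa / 595000 m = 2.35×10⁻³ Pa/m
Geostrophic balance (pressure-gradient force = Coriolis force):
V_g = (1/(fρ)) |∂P/∂n| = 2.35×10⁻³ / (1.08×10⁻⁴ × 1.12) = 19.5 m/s
Converting: 19.5 m/s × 3.6 = 70.0 km/h

70.0 km/h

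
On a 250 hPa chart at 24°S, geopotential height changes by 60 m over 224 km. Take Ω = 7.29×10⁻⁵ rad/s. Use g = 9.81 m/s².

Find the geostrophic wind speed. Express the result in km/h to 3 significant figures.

Coriolis parameter at 24°S:
f = 2Ω sin φ = 2 × 7.29×10⁻⁵ × sin 24° = 5.93×10⁻⁵ s⁻¹
Height gradient: |∂Z/∂n| = 60 m / 224000 m = 2.68×10⁻⁴
On a pressure surface, geostrophic balance gives V_g = (g/f)|∂Z/∂n|:
V_g = 9.81 × 2.68×10⁻⁴ / 5.93×10⁻⁵ = 44.3 m/s
Converting: 44.3 m/s × 3.6 = 160 km/h

160 km/h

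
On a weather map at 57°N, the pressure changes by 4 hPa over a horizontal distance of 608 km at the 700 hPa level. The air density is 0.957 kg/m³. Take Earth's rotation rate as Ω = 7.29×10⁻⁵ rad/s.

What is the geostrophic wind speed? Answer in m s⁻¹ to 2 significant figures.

Coriolis parameter at 57°N:
f = 2Ω sin φ = 2 × 7.29×10⁻⁵ × sin 57° = 1.22×10⁻⁴ s⁻¹
Pressure gradient: |∂P/∂n| = 400 Pa / 608000 m = 6.58×10⁻⁴ Pa/m
Geostrophic balance (pressure-gradient force = Coriolis force):
V_g = (1/(fρ)) |∂P/∂n| = 6.58×10⁻⁴ / (1.22×10⁻⁴ × 0.957) = 5.62 m/s

5.6 m s⁻¹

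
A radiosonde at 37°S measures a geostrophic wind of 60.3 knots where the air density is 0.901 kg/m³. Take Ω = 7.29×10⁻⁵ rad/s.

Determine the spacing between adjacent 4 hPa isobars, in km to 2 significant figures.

Coriolis parameter at 37°S:
f = 2Ω sin φ = 2 × 7.29×10⁻⁵ × sin 37° = 8.77×10⁻⁵ s⁻¹
Wind speed in SI: 60.3 knots = 31.0 m/s
Geostrophic balance rearranged: |∂P/∂n| = f ρ V_g
|∂P/∂n| = 8.77×10⁻⁵ × 0.901 × 31.0 = 2.45×10⁻³ Pa/m
Isobar spacing: Δn = ΔP/|∂P/∂n| = 400 Pa / 2.45×10⁻³ Pa/m = 163102 m ≈ 160 km

160 km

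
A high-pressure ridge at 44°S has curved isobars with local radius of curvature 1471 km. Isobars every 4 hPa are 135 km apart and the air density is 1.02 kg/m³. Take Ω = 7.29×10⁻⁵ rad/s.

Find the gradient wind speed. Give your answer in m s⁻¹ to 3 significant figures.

38.8 m s⁻¹

Coriolis parameter at 44°S:
f = 2Ω sin φ = 2 × 7.29×10⁻⁵ × sin 44° = 1.01×10⁻⁴ s⁻¹
Pressure gradient: |∂P/∂n| = 400 Pa / 135000 m = 2.96×10⁻³ Pa/m
Geostrophic speed: V_g = |∂P/∂n|/(fρ) = 2.96×10⁻³/(1.01×10⁻⁴ × 1.02) = 28.7 m/s
Around a high, pressure-gradient force acts outward with centrifugal, so Coriolis balances both:
fV = (1/ρ)|∂P/∂n| + V²/R  →  V² − fR·V + fR·V_g = 0
With fR = 1.01×10⁻⁴ × 1471×10³ m = 149 m/s:
V = [fR − √((fR)² − 4 fR V_g)]/2 = [149 − √(149² − 4×149×28.7)]/2 = 38.8 m/s
Supergeostrophic (V > V_g = 28.7 m/s), as expected around a high.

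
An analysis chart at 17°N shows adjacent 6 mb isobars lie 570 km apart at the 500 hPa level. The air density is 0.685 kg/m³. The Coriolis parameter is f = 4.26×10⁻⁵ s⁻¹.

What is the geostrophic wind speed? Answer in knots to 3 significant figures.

70.1 knots

Pressure gradient: |∂P/∂n| = 600 Pa / 570000 m = 1.05×10⁻³ Pa/m
Geostrophic balance (pressure-gradient force = Coriolis force):
V_g = (1/(fρ)) |∂P/∂n| = 1.05×10⁻³ / (4.26×10⁻⁵ × 0.685) = 36.1 m/s
Converting: 36.1 m/s × 1.944 = 70.1 knots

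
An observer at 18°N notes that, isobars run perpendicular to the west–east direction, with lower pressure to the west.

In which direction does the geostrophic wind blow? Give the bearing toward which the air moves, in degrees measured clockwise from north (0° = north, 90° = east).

The pressure-gradient force points toward the west (bearing 270°).
Geostrophic balance: in the Northern Hemisphere the Coriolis force deflects motion to the right, so the geostrophic wind blows 90° to the right of the pressure-gradient force (low pressure on the left).
Rotating 270° by 90° clockwise gives 000° — the wind blows toward the north.

000°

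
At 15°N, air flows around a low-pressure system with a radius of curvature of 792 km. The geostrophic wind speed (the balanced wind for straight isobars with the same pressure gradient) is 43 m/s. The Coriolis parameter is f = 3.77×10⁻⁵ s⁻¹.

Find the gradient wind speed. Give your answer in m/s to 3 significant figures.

23.9 m/s

Around a low, centrifugal force acts outward with Coriolis, so pressure-gradient force balances both:
(1/ρ)|∂P/∂n| = fV + V²/R  →  V² + fR·V − fR·V_g = 0
With fR = 3.77×10⁻⁵ × 792×10³ m = 29.9 m/s:
V = [−fR + √((fR)² + 4 fR V_g)]/2 = [−29.9 + √(29.9² + 4×29.9×43)]/2 = 23.9 m/s
Subgeostrophic (V < V_g = 43 m/s), as expected around a low.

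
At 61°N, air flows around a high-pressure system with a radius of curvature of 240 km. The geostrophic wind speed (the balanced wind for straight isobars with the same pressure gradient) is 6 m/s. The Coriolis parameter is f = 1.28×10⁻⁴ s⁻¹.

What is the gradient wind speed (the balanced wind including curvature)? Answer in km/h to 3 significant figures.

29.4 km/h

Around a high, pressure-gradient force acts outward with centrifugal, so Coriolis balances both:
fV = (1/ρ)|∂P/∂n| + V²/R  →  V² − fR·V + fR·V_g = 0
With fR = 1.28×10⁻⁴ × 240×10³ m = 30.7 m/s:
V = [fR − √((fR)² − 4 fR V_g)]/2 = [30.7 − √(30.7² − 4×30.7×6)]/2 = 8.18 m/s
Supergeostrophic (V > V_g = 6 m/s), as expected around a high.
Converting: 8.18 m/s × 3.6 = 29.4 km/h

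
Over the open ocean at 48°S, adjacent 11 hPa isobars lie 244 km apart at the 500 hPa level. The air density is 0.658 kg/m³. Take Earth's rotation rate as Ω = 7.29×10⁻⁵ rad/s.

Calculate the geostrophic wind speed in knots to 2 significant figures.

120 knots

Coriolis parameter at 48°S:
f = 2Ω sin φ = 2 × 7.29×10⁻⁵ × sin 48° = 1.08×10⁻⁴ s⁻¹
Pressure gradient: |∂P/∂n| = 1100 Pa / 244000 m = 4.51×10⁻³ Pa/m
Geostrophic balance (pressure-gradient force = Coriolis force):
V_g = (1/(fρ)) |∂P/∂n| = 4.51×10⁻³ / (1.08×10⁻⁴ × 0.658) = 63.2 m/s
Converting: 63.2 m/s × 1.944 = 120 knots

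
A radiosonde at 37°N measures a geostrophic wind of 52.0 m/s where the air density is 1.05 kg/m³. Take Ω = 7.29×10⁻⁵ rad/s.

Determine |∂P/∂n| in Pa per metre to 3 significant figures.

4.79×10⁻³ Pa/m

Coriolis parameter at 37°N:
f = 2Ω sin φ = 2 × 7.29×10⁻⁵ × sin 37° = 8.77×10⁻⁵ s⁻¹
Geostrophic balance rearranged: |∂P/∂n| = f ρ V_g
|∂P/∂n| = 8.77×10⁻⁵ × 1.05 × 52.0 = 4.79×10⁻³ Pa/m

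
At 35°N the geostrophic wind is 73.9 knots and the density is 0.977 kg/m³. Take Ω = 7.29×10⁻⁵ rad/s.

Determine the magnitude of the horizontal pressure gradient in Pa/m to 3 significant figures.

3.11×10⁻³ Pa/m

Coriolis parameter at 35°N:
f = 2Ω sin φ = 2 × 7.29×10⁻⁵ × sin 35° = 8.36×10⁻⁵ s⁻¹
Wind speed in SI: 73.9 knots = 38.0 m/s
Geostrophic balance rearranged: |∂P/∂n| = f ρ V_g
|∂P/∂n| = 8.36×10⁻⁵ × 0.977 × 38.0 = 3.11×10⁻³ Pa/m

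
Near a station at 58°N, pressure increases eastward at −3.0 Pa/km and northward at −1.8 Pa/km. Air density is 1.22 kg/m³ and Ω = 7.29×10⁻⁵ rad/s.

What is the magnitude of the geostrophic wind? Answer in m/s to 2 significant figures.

23 m/s

Coriolis parameter at 58°N:
f = 2Ω sin φ = 2 × 7.29×10⁻⁵ × sin 58° = 1.24×10⁻⁴ s⁻¹
Component geostrophic relations (x east, y north):
u_g = −(1/(fρ)) ∂P/∂y,  v_g = (1/(fρ)) ∂P/∂x
u_g = −(−1.8×10⁻³)/(1.24×10⁻⁴ × 1.22) = 11.9 m/s;  v_g = (−3.0×10⁻³)/(1.24×10⁻⁴ × 1.22) = −19.9 m/s
|V_g| = √(u_g² + v_g²) = 23.2 m/s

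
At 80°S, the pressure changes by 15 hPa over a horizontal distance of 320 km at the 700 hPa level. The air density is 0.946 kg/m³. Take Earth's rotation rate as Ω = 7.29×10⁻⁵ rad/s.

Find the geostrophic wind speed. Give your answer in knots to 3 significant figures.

Coriolis parameter at 80°S:
f = 2Ω sin φ = 2 × 7.29×10⁻⁵ × sin 80° = 1.44×10⁻⁴ s⁻¹
Pressure gradient: |∂P/∂n| = 1500 Pa / 320000 m = 4.69×10⁻³ Pa/m
Geostrophic balance (pressure-gradient force = Coriolis force):
V_g = (1/(fρ)) |∂P/∂n| = 4.69×10⁻³ / (1.44×10⁻⁴ × 0.946) = 34.5 m/s
Converting: 34.5 m/s × 1.944 = 67.1 knots

67.1 knots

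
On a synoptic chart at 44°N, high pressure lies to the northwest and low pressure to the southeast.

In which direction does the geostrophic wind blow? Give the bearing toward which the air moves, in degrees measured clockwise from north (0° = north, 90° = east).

The pressure-gradient force points toward the southeast (bearing 135°).
Geostrophic balance: in the Northern Hemisphere the Coriolis force deflects motion to the right, so the geostrophic wind blows 90° to the right of the pressure-gradient force (low pressure on the left).
Rotating 135° by 90° clockwise gives 225° — the wind blows toward the southwest.

225°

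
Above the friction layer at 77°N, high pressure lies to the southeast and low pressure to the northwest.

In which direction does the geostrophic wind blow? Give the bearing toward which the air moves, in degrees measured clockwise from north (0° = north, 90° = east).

045°

The pressure-gradient force points toward the northwest (bearing 315°).
Geostrophic balance: in the Northern Hemisphere the Coriolis force deflects motion to the right, so the geostrophic wind blows 90° to the right of the pressure-gradient force (low pressure on the left).
Rotating 315° by 90° clockwise gives 045° — the wind blows toward the northeast.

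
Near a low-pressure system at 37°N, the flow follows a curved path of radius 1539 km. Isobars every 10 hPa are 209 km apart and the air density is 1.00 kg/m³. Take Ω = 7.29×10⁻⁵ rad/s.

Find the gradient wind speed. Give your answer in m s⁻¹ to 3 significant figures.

41.7 m s⁻¹

Coriolis parameter at 37°N:
f = 2Ω sin φ = 2 × 7.29×10⁻⁵ × sin 37° = 8.77×10⁻⁵ s⁻¹
Pressure gradient: |∂P/∂n| = 1000 Pa / 209000 m = 4.78×10⁻³ Pa/m
Geostrophic speed: V_g = |∂P/∂n|/(fρ) = 4.78×10⁻³/(8.77×10⁻⁵ × 1.00) = 54.5 m/s
Around a low, centrifugal force acts outward with Coriolis, so pressure-gradient force balances both:
(1/ρ)|∂P/∂n| = fV + V²/R  →  V² + fR·V − fR·V_g = 0
With fR = 8.77×10⁻⁵ × 1539×10³ m = 135 m/s:
V = [−fR + √((fR)² + 4 fR V_g)]/2 = [−135 + √(135² + 4×135×54.5)]/2 = 41.7 m/s
Subgeostrophic (V < V_g = 54.5 m/s), as expected around a low.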